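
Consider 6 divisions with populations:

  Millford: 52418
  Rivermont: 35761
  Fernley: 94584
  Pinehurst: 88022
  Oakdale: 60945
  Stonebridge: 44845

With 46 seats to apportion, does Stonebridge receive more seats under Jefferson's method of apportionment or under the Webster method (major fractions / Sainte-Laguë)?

Jefferson: Millford 6, Rivermont 4, Fernley 12, Pinehurst 11, Oakdale 8, Stonebridge 5.
Webster: Millford 6, Rivermont 4, Fernley 12, Pinehurst 11, Oakdale 7, Stonebridge 6.
Stonebridge gets 5 under Jefferson and 6 under Webster.

Webster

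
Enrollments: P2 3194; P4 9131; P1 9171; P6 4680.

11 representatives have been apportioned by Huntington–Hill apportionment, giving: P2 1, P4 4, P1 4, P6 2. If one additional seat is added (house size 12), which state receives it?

Priority for the next seat is population ÷ (√(s·(s+1))).
Priorities: P2 2258.499, P4 2041.754, P1 2050.698, P6 1910.602.
Highest priority: P2.

P2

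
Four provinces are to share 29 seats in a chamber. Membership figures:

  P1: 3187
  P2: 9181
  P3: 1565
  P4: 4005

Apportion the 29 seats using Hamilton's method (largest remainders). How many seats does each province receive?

The standard divisor is 17938/29 ≈ 618.552.
Standard quotas: P1 5.1524, P2 14.8427, P3 2.5301, P4 6.4748.
Lower quotas: P1 5, P2 14, P3 2, P4 6 (sum 27, leaving 2 seats).
Remainders in descending order: P2 0.8427, P3 0.5301, P4 0.4748, P1 0.1524.
Largest remainders: P2, P3 receive the extra seats.

P1: 5; P2: 15; P3: 3; P4: 6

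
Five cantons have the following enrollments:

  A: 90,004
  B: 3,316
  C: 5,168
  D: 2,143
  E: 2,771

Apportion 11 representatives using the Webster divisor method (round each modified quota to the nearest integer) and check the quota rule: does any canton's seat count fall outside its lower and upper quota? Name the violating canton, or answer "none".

none

Standard quotas: A 9.575, B 0.353, C 0.550, D 0.228, E 0.295.
Webster allocation: A 10, B 0, C 1, D 0, E 0.
Every allocation lies between the lower and upper quota.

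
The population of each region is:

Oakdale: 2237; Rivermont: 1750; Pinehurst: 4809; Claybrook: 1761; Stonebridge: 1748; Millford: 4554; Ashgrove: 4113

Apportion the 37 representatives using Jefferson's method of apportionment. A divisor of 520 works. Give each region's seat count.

Oakdale 4; Rivermont 3; Pinehurst 9; Claybrook 3; Stonebridge 3; Millford 8; Ashgrove 7

With modified divisor 520: modified quotas Oakdale 4.302, Rivermont 3.365, Pinehurst 9.248, Claybrook 3.387, Stonebridge 3.362, Millford 8.758, Ashgrove 7.910.
Rounding down: Oakdale 4, Rivermont 3, Pinehurst 9, Claybrook 3, Stonebridge 3, Millford 8, Ashgrove 7 (total 37).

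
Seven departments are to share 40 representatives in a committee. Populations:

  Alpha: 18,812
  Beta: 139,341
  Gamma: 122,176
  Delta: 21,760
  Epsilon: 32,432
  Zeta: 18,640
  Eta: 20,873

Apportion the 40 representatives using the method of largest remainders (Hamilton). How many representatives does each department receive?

Alpha: 2, Beta: 15, Gamma: 13, Delta: 2, Epsilon: 4, Zeta: 2, Eta: 2

Standard divisor: 374034 ÷ 40 ≈ 9350.85.
Standard quotas: Alpha 2.0118, Beta 14.9014, Gamma 13.0658, Delta 2.3271, Epsilon 3.4683, Zeta 1.9934, Eta 2.2322.
Lower quotas: Alpha 2, Beta 14, Gamma 13, Delta 2, Epsilon 3, Zeta 1, Eta 2 (sum 37, leaving 3 seats).
Remainders in descending order: Zeta 0.9934, Beta 0.9014, Epsilon 0.4683, Delta 0.3271, Eta 0.2322, Gamma 0.0658, Alpha 0.0118.
The surplus seats go to Zeta, Beta, Epsilon.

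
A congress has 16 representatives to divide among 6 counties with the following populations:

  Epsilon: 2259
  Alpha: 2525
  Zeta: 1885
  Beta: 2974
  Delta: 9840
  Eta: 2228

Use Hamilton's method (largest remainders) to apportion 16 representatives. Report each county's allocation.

Standard divisor: 21711 ÷ 16 ≈ 1356.938.
Standard quotas: Epsilon 1.6648, Alpha 1.8608, Zeta 1.3892, Beta 2.1917, Delta 7.2516, Eta 1.6419.
Lower quotas: Epsilon 1, Alpha 1, Zeta 1, Beta 2, Delta 7, Eta 1 (sum 13, leaving 3 seats).
Remainders in descending order: Alpha 0.8608, Epsilon 0.6648, Eta 0.6419, Zeta 0.3892, Delta 0.2516, Beta 0.1917.
Largest remainders: Alpha, Epsilon, Eta receive the extra seats.

Epsilon=2; Alpha=2; Zeta=1; Beta=2; Delta=7; Eta=2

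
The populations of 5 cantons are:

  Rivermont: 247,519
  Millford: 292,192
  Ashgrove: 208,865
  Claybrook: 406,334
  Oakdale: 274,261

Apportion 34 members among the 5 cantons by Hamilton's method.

Rivermont: 6, Millford: 7, Ashgrove: 5, Claybrook: 10, Oakdale: 6

The standard divisor is 1429171/34 ≈ 42034.441.
Standard quotas: Rivermont 5.8885, Millford 6.9513, Ashgrove 4.9689, Claybrook 9.6667, Oakdale 6.5247.
Lower quotas: Rivermont 5, Millford 6, Ashgrove 4, Claybrook 9, Oakdale 6 (sum 30, leaving 4 seats).
Remainders in descending order: Ashgrove 0.9689, Millford 0.9513, Rivermont 0.8885, Claybrook 0.6667, Oakdale 0.5247.
Largest remainders: Ashgrove, Millford, Rivermont, Claybrook receive the extra seats.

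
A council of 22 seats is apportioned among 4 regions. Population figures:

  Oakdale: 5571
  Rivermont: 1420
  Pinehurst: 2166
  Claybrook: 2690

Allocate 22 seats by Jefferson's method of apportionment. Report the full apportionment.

Oakdale=11, Rivermont=2, Pinehurst=4, Claybrook=5

Standard divisor 11847/22 ≈ 538.5; standard quotas: Oakdale 10.345, Rivermont 2.637, Pinehurst 4.022, Claybrook 4.995.
Rounding down gives 10, 2, 4, 4 = 20 seats, so the divisor must be adjusted.
With modified divisor 500: modified quotas Oakdale 11.142, Rivermont 2.840, Pinehurst 4.332, Claybrook 5.380.
Rounding down: Oakdale 11, Rivermont 2, Pinehurst 4, Claybrook 5 (total 22).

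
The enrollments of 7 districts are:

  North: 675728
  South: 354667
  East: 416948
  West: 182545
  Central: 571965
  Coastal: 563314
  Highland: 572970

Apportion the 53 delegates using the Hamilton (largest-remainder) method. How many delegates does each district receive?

North 11, South 6, East 6, West 3, Central 9, Coastal 9, Highland 9

Total 3338137; standard divisor 3338137/53 ≈ 62983.717.
Standard quotas: North 10.7286, South 5.6311, East 6.6199, West 2.8983, Central 9.0812, Coastal 8.9438, Highland 9.0971.
Lower quotas: North 10, South 5, East 6, West 2, Central 9, Coastal 8, Highland 9 (sum 49, leaving 4 seats).
Remainders in descending order: Coastal 0.9438, West 0.8983, North 0.7286, South 0.6311, East 0.6199, Highland 0.0971, Central 0.0812.
The surplus seats go to Coastal, West, North, South.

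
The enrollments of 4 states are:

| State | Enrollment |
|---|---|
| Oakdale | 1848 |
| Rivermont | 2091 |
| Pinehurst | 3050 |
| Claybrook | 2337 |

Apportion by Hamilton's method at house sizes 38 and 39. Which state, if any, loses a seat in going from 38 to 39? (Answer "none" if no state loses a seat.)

At 38 seats: Oakdale 8, Rivermont 8, Pinehurst 12, Claybrook 10.
At 39 seats: Oakdale 7, Rivermont 9, Pinehurst 13, Claybrook 10.
Oakdale drops from 8 to 7.

Oakdale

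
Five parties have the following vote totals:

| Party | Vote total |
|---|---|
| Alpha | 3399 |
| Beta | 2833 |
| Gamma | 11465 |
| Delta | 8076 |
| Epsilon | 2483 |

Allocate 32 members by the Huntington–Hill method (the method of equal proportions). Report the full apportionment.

With divisor 885: modified quotas Alpha 3.841, Beta 3.201, Gamma 12.955, Delta 9.125, Epsilon 2.806.
Geometric-mean thresholds: Alpha √(3·4)=3.464, Beta √(3·4)=3.464, Gamma √(12·13)=12.490, Delta √(9·10)=9.487, Epsilon √(2·3)=2.449.
Each quota rounded against its threshold gives Alpha 4, Beta 3, Gamma 13, Delta 9, Epsilon 3 (total 32).

Alpha 4, Beta 3, Gamma 13, Delta 9, Epsilon 3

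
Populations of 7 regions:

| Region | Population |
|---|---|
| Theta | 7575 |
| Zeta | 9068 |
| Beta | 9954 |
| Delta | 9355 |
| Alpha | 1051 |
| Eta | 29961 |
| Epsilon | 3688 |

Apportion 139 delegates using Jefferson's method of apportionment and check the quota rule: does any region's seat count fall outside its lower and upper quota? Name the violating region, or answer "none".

Standard quotas: Theta 14.903, Zeta 17.840, Beta 19.583, Delta 18.405, Alpha 2.068, Eta 58.945, Epsilon 7.256.
Jefferson allocation: Theta 15, Zeta 18, Beta 19, Delta 18, Alpha 2, Eta 60, Epsilon 7.
Eta has quota 58.945 (lower 58, upper 59) but receives 60 — outside the quota interval.

Eta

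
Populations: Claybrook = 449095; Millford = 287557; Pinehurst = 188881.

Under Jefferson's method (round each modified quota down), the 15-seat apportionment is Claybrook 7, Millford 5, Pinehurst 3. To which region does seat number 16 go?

Claybrook

Priority for the next seat is population ÷ (current seats + 1).
Priorities: Claybrook 56136.875, Millford 47926.167, Pinehurst 47220.250.
Highest priority: Claybrook.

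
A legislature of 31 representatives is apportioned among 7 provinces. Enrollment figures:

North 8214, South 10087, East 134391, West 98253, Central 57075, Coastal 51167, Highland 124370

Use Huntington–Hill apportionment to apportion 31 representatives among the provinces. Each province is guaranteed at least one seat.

With divisor 16157: modified quotas North 0.508, South 0.624, East 8.318, West 6.081, Central 3.533, Coastal 3.167, Highland 7.698.
Geometric-mean thresholds: North (min 1), South (min 1), East √(8·9)=8.485, West √(6·7)=6.481, Central √(3·4)=3.464, Coastal √(3·4)=3.464, Highland √(7·8)=7.483.
Each quota rounded against its threshold gives North 1, South 1, East 8, West 6, Central 4, Coastal 3, Highland 8 (total 31).

North 1, South 1, East 8, West 6, Central 4, Coastal 3, Highland 8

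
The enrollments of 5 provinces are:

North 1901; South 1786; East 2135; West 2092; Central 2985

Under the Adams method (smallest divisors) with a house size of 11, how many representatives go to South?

2

Standard divisor 10899/11 ≈ 990.818; standard quotas: North 1.919, South 1.803, East 2.155, West 2.111, Central 3.013.
Rounding up gives 2, 2, 3, 3, 4 = 14 seats, so the divisor must be adjusted.
With modified divisor 1300: modified quotas North 1.462, South 1.374, East 1.642, West 1.609, Central 2.296.
Rounding up: North 2, South 2, East 2, West 2, Central 3 (total 11).
South receives 2.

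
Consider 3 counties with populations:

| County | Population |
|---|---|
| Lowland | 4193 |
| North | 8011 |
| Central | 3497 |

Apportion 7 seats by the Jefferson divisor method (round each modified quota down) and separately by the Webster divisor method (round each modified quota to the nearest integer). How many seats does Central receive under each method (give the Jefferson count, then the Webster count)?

1 and 2

Jefferson: Lowland 2, North 4, Central 1.
Webster: Lowland 2, North 3, Central 2.
Central gets 1 under Jefferson and 2 under Webster.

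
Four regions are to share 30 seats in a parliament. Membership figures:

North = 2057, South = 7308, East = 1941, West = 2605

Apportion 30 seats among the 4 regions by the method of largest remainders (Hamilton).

Total 13911; standard divisor 13911/30 ≈ 463.7.
Standard quotas: North 4.4361, South 15.7602, East 4.1859, West 5.6179.
Lower quotas: North 4, South 15, East 4, West 5 (sum 28, leaving 2 seats).
Remainders in descending order: South 0.7602, West 0.6179, North 0.4361, East 0.1859.
Largest remainders: South, West receive the extra seats.

North 4, South 16, East 4, West 6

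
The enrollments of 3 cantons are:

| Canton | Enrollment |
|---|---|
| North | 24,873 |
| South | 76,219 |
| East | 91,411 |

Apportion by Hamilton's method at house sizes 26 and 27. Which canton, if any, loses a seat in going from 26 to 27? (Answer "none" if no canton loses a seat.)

North

At 26 seats: North 4, South 10, East 12.
At 27 seats: North 3, South 11, East 13.
North drops from 4 to 3.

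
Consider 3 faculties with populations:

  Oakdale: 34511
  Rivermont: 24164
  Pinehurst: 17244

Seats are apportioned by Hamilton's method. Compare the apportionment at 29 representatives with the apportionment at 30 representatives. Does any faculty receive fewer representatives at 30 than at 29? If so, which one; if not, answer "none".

none

At 29 seats: Oakdale 13, Rivermont 9, Pinehurst 7.
At 30 seats: Oakdale 14, Rivermont 9, Pinehurst 7.
No faculty's allocation decreased.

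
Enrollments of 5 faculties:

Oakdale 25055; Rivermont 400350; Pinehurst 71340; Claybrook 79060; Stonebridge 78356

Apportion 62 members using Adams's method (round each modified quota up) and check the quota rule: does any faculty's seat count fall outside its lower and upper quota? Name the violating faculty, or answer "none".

Standard quotas: Oakdale 2.375, Rivermont 37.944, Pinehurst 6.761, Claybrook 7.493, Stonebridge 7.426.
Adams allocation: Oakdale 3, Rivermont 36, Pinehurst 7, Claybrook 8, Stonebridge 8.
Rivermont has quota 37.944 (lower 37, upper 38) but receives 36 — outside the quota interval.

Rivermont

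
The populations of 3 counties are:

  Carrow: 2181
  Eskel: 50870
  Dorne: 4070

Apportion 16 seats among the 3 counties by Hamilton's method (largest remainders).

Carrow 1; Eskel 14; Dorne 1

Total 57121; standard divisor 57121/16 ≈ 3570.062.
Standard quotas: Carrow 0.6109, Eskel 14.2491, Dorne 1.1400.
Lower quotas: Carrow 0, Eskel 14, Dorne 1 (sum 15, leaving 1 seat).
Remainders in descending order: Carrow 0.6109, Eskel 0.2491, Dorne 0.1400.
The surplus seat goes to Carrow.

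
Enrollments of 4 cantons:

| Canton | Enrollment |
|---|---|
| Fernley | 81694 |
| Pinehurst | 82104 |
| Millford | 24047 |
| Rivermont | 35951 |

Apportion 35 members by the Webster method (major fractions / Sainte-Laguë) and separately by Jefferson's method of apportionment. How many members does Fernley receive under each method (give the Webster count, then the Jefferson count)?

Webster: Fernley 12, Pinehurst 13, Millford 4, Rivermont 6.
Jefferson: Fernley 13, Pinehurst 13, Millford 4, Rivermont 5.
Fernley gets 12 under Webster and 13 under Jefferson.

12 and 13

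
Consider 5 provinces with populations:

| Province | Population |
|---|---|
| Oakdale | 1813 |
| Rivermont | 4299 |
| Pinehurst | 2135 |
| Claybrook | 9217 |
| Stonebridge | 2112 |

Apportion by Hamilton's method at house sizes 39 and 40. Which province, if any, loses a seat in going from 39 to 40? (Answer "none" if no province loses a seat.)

none

At 39 seats: Oakdale 4, Rivermont 9, Pinehurst 4, Claybrook 18, Stonebridge 4.
At 40 seats: Oakdale 4, Rivermont 9, Pinehurst 4, Claybrook 19, Stonebridge 4.
No province's allocation decreased.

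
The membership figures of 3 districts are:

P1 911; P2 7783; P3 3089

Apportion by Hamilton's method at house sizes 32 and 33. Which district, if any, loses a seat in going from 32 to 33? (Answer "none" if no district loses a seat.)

P1

At 32 seats: P1 3, P2 21, P3 8.
At 33 seats: P1 2, P2 22, P3 9.
P1 drops from 3 to 2.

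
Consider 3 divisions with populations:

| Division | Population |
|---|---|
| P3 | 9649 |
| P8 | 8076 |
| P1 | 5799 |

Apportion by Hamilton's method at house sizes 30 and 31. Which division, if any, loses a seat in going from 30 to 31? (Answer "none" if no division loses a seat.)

P1

At 30 seats: P3 12, P8 10, P1 8.
At 31 seats: P3 13, P8 11, P1 7.
P1 drops from 8 to 7.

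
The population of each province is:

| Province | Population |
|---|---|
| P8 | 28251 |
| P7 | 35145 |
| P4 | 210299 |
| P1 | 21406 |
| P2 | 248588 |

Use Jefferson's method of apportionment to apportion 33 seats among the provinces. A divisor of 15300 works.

P8=1, P7=2, P4=13, P1=1, P2=16

With modified divisor 15300: modified quotas P8 1.846, P7 2.297, P4 13.745, P1 1.399, P2 16.248.
Rounding down: P8 1, P7 2, P4 13, P1 1, P2 16 (total 33).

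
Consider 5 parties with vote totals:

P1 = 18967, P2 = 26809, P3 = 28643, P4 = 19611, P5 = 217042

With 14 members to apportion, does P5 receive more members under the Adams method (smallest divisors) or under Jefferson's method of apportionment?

Adams: P1 1, P2 1, P3 2, P4 1, P5 9.
Jefferson: P1 0, P2 1, P3 1, P4 1, P5 11.
P5 gets 9 under Adams and 11 under Jefferson.

Jefferson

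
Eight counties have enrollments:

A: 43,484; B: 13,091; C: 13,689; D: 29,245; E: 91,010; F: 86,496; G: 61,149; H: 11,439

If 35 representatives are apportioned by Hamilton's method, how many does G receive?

6

Total 349603; standard divisor 349603/35 ≈ 9988.657.
Standard quotas: A 4.3533, B 1.3106, C 1.3705, D 2.9278, E 9.1113, F 8.6594, G 6.1218, H 1.1452.
Lower quotas: A 4, B 1, C 1, D 2, E 9, F 8, G 6, H 1 (sum 32, leaving 3 seats).
Remainders in descending order: D 0.9278, F 0.6594, C 0.3705, A 0.3533, B 0.3106, H 0.1452, G 0.1218, E 0.1113.
The surplus seats go to D, F, C.
G receives 6.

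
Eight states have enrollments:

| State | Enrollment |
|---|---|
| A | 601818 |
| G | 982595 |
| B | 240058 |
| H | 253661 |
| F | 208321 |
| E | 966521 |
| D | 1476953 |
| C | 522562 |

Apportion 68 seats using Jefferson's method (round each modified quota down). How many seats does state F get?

2

Standard divisor 5252489/68 ≈ 77242.485; standard quotas: A 7.791, G 12.721, B 3.108, H 3.284, F 2.697, E 12.513, D 19.121, C 6.765.
Rounding down gives 7, 12, 3, 3, 2, 12, 19, 6 = 64 seats, so the divisor must be adjusted.
With modified divisor 74100: modified quotas A 8.122, G 13.260, B 3.240, H 3.423, F 2.811, E 13.043, D 19.932, C 7.052.
Rounding down: A 8, G 13, B 3, H 3, F 2, E 13, D 19, C 7 (total 68).
F receives 2.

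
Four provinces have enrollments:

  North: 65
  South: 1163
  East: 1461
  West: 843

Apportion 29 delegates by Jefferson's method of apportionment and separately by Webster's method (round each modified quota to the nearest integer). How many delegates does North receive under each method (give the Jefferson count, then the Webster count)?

Jefferson: North 0, South 10, East 12, West 7.
Webster: North 1, South 9, East 12, West 7.
North gets 0 under Jefferson and 1 under Webster.

0 and 1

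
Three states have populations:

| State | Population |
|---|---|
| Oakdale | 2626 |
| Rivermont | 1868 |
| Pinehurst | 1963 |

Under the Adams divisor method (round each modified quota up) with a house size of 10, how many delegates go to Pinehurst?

Standard divisor 6457/10 ≈ 645.7; standard quotas: Oakdale 4.067, Rivermont 2.893, Pinehurst 3.040.
Rounding up gives 5, 3, 4 = 12 seats, so the divisor must be adjusted.
With modified divisor 800: modified quotas Oakdale 3.283, Rivermont 2.335, Pinehurst 2.454.
Rounding up: Oakdale 4, Rivermont 3, Pinehurst 3 (total 10).
Pinehurst receives 3.

3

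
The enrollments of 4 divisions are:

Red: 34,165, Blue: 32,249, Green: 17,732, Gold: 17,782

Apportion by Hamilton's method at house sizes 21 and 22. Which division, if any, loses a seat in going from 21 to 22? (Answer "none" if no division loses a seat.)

none

At 21 seats: Red 7, Blue 6, Green 4, Gold 4.
At 22 seats: Red 7, Blue 7, Green 4, Gold 4.
No division's allocation decreased.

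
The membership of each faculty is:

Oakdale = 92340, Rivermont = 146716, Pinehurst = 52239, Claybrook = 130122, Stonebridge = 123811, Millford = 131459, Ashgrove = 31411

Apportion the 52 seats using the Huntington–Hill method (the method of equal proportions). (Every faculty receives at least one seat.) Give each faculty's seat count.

With divisor 13787: modified quotas Oakdale 6.698, Rivermont 10.642, Pinehurst 3.789, Claybrook 9.438, Stonebridge 8.980, Millford 9.535, Ashgrove 2.278.
Geometric-mean thresholds: Oakdale √(6·7)=6.481, Rivermont √(10·11)=10.488, Pinehurst √(3·4)=3.464, Claybrook √(9·10)=9.487, Stonebridge √(8·9)=8.485, Millford √(9·10)=9.487, Ashgrove √(2·3)=2.449.
Each quota rounded against its threshold gives Oakdale 7, Rivermont 11, Pinehurst 4, Claybrook 9, Stonebridge 9, Millford 10, Ashgrove 2 (total 52).

Oakdale 7; Rivermont 11; Pinehurst 4; Claybrook 9; Stonebridge 9; Millford 10; Ashgrove 2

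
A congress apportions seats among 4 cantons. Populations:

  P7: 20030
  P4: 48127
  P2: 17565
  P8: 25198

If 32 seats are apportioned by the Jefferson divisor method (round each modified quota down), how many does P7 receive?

Standard divisor 110920/32 ≈ 3466.25; standard quotas: P7 5.779, P4 13.884, P2 5.067, P8 7.270.
Rounding down gives 5, 13, 5, 7 = 30 seats, so the divisor must be adjusted.
With modified divisor 3300: modified quotas P7 6.070, P4 14.584, P2 5.323, P8 7.636.
Rounding down: P7 6, P4 14, P2 5, P8 7 (total 32).
P7 receives 6.

6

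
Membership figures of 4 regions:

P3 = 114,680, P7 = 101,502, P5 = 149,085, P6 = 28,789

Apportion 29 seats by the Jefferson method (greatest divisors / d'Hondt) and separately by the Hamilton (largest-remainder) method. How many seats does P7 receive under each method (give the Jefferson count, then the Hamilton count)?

Jefferson: P3 9, P7 7, P5 11, P6 2.
Hamilton: P3 8, P7 8, P5 11, P6 2.
P7 gets 7 under Jefferson and 8 under Hamilton.

7 and 8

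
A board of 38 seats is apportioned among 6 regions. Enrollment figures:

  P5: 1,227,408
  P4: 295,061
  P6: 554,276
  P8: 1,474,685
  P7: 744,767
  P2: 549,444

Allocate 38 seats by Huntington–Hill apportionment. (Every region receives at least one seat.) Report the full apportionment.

P5 10, P4 2, P6 4, P8 12, P7 6, P2 4

With divisor 126147: modified quotas P5 9.730, P4 2.339, P6 4.394, P8 11.690, P7 5.904, P2 4.356.
Geometric-mean thresholds: P5 √(9·10)=9.487, P4 √(2·3)=2.449, P6 √(4·5)=4.472, P8 √(11·12)=11.489, P7 √(5·6)=5.477, P2 √(4·5)=4.472.
Each quota rounded against its threshold gives P5 10, P4 2, P6 4, P8 12, P7 6, P2 4 (total 38).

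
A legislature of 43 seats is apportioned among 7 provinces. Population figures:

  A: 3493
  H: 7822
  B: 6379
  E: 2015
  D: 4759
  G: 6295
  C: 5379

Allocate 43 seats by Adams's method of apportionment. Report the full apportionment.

A 4, H 9, B 8, E 3, D 6, G 7, C 6

Standard divisor 36142/43 ≈ 840.512; standard quotas: A 4.156, H 9.306, B 7.589, E 2.397, D 5.662, G 7.489, C 6.400.
Rounding up gives 5, 10, 8, 3, 6, 8, 7 = 47 seats, so the divisor must be adjusted.
With modified divisor 905: modified quotas A 3.860, H 8.643, B 7.049, E 2.227, D 5.259, G 6.956, C 5.944.
Rounding up: A 4, H 9, B 8, E 3, D 6, G 7, C 6 (total 43).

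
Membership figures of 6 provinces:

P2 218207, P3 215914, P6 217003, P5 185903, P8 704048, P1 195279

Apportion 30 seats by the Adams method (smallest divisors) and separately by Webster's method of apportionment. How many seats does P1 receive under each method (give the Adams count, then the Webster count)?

Adams: P2 4, P3 4, P6 4, P5 3, P8 11, P1 4.
Webster: P2 4, P3 4, P6 4, P5 3, P8 12, P1 3.
P1 gets 4 under Adams and 3 under Webster.

4 and 3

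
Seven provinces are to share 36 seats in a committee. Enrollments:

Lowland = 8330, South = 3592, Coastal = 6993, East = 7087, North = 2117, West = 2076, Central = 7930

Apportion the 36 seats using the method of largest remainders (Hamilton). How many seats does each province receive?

Standard divisor: 38125 ÷ 36 ≈ 1059.028.
Standard quotas: Lowland 7.8657, South 3.3918, Coastal 6.6032, East 6.6920, North 1.9990, West 1.9603, Central 7.4880.
Lower quotas: Lowland 7, South 3, Coastal 6, East 6, North 1, West 1, Central 7 (sum 31, leaving 5 seats).
Remainders in descending order: North 0.9990, West 0.9603, Lowland 0.8657, East 0.6920, Coastal 0.6032, Central 0.4880, South 0.3918.
Largest remainders: North, West, Lowland, East, Coastal receive the extra seats.

Lowland 8; South 3; Coastal 7; East 7; North 2; West 2; Central 7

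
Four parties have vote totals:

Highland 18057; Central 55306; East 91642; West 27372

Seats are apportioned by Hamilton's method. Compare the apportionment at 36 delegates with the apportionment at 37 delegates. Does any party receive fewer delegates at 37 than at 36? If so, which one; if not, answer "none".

Highland

At 36 seats: Highland 4, Central 10, East 17, West 5.
At 37 seats: Highland 3, Central 11, East 18, West 5.
Highland drops from 4 to 3.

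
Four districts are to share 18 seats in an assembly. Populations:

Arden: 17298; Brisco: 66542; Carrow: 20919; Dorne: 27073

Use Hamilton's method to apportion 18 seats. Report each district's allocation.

The standard divisor is 131832/18 = 7324.
Standard quotas: Arden 2.3618, Brisco 9.0855, Carrow 2.8562, Dorne 3.6965.
Lower quotas: Arden 2, Brisco 9, Carrow 2, Dorne 3 (sum 16, leaving 2 seats).
Remainders in descending order: Carrow 0.8562, Dorne 0.6965, Arden 0.3618, Brisco 0.0855.
The surplus seats go to Carrow, Dorne.

Arden 2, Brisco 9, Carrow 3, Dorne 4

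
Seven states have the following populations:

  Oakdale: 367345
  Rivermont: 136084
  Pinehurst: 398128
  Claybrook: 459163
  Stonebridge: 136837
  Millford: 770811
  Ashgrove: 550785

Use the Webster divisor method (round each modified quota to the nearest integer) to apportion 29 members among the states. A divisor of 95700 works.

Oakdale 4, Rivermont 1, Pinehurst 4, Claybrook 5, Stonebridge 1, Millford 8, Ashgrove 6

With modified divisor 95700: modified quotas Oakdale 3.839, Rivermont 1.422, Pinehurst 4.160, Claybrook 4.798, Stonebridge 1.430, Millford 8.054, Ashgrove 5.755.
Rounding to the nearest integer: Oakdale 4, Rivermont 1, Pinehurst 4, Claybrook 5, Stonebridge 1, Millford 8, Ashgrove 6 (total 29).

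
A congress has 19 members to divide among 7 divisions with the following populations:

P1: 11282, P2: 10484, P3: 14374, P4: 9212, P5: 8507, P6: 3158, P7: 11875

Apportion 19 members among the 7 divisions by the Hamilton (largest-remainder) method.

P1: 3, P2: 3, P3: 4, P4: 3, P5: 2, P6: 1, P7: 3

The standard divisor is 68892/19 ≈ 3625.895.
Standard quotas: P1 3.1115, P2 2.8914, P3 3.9643, P4 2.5406, P5 2.3462, P6 0.8710, P7 3.2751.
Lower quotas: P1 3, P2 2, P3 3, P4 2, P5 2, P6 0, P7 3 (sum 15, leaving 4 seats).
Remainders in descending order: P3 0.9643, P2 0.8914, P6 0.8710, P4 0.5406, P5 0.3462, P7 0.2751, P1 0.1115.
The surplus seats go to P3, P2, P6, P4.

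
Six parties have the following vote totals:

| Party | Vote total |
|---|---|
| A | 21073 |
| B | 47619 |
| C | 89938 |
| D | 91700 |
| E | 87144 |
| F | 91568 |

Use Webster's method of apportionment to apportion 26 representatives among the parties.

Standard divisor 429042/26 ≈ 16501.615; standard quotas: A 1.277, B 2.886, C 5.450, D 5.557, E 5.281, F 5.549.
Rounding to the nearest integer gives A 1, B 3, C 5, D 6, E 5, F 6 — total 26, matching the house size, so no adjustment is needed.

A=1, B=3, C=5, D=6, E=5, F=6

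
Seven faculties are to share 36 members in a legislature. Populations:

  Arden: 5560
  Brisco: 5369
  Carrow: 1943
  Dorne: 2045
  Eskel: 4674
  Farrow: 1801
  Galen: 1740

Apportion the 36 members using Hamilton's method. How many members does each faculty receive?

Arden: 9, Brisco: 8, Carrow: 3, Dorne: 3, Eskel: 7, Farrow: 3, Galen: 3

Standard divisor: 23132 ÷ 36 ≈ 642.556.
Standard quotas: Arden 8.6529, Brisco 8.3557, Carrow 3.0239, Dorne 3.1826, Eskel 7.2741, Farrow 2.8029, Galen 2.7079.
Lower quotas: Arden 8, Brisco 8, Carrow 3, Dorne 3, Eskel 7, Farrow 2, Galen 2 (sum 33, leaving 3 seats).
Remainders in descending order: Farrow 0.8029, Galen 0.7079, Arden 0.6529, Brisco 0.3557, Eskel 0.2741, Dorne 0.1826, Carrow 0.0239.
The surplus seats go to Farrow, Galen, Arden.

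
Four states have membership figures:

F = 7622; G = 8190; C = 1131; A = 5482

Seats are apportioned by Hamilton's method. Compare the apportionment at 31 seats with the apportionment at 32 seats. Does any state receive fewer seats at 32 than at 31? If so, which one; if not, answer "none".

At 31 seats: F 10, G 11, C 2, A 8.
At 32 seats: F 11, G 12, C 1, A 8.
C drops from 2 to 1.

C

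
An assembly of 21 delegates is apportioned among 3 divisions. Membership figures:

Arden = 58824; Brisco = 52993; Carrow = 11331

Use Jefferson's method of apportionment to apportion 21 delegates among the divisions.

Arden 10; Brisco 9; Carrow 2

Standard divisor 123148/21 ≈ 5864.19; standard quotas: Arden 10.031, Brisco 9.037, Carrow 1.932.
Rounding down gives 10, 9, 1 = 20 seats, so the divisor must be adjusted.
With modified divisor 5500: modified quotas Arden 10.695, Brisco 9.635, Carrow 2.060.
Rounding down: Arden 10, Brisco 9, Carrow 2 (total 21).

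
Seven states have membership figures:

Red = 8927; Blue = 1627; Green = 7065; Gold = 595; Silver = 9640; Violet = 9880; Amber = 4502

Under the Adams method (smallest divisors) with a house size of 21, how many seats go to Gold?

1

Standard divisor 42236/21 ≈ 2011.238; standard quotas: Red 4.439, Blue 0.809, Green 3.513, Gold 0.296, Silver 4.793, Violet 4.912, Amber 2.238.
Rounding up gives 5, 1, 4, 1, 5, 5, 3 = 24 seats, so the divisor must be adjusted.
With modified divisor 2380: modified quotas Red 3.751, Blue 0.684, Green 2.968, Gold 0.250, Silver 4.050, Violet 4.151, Amber 1.892.
Rounding up: Red 4, Blue 1, Green 3, Gold 1, Silver 5, Violet 5, Amber 2 (total 21).
Gold receives 1.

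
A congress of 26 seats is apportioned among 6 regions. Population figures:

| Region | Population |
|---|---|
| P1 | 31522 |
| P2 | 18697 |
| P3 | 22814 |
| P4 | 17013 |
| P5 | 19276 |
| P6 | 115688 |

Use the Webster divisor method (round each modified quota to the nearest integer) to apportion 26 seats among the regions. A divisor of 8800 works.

With modified divisor 8800: modified quotas P1 3.582, P2 2.125, P3 2.592, P4 1.933, P5 2.190, P6 13.146.
Rounding to the nearest integer: P1 4, P2 2, P3 3, P4 2, P5 2, P6 13 (total 26).

P1=4; P2=2; P3=3; P4=2; P5=2; P6=13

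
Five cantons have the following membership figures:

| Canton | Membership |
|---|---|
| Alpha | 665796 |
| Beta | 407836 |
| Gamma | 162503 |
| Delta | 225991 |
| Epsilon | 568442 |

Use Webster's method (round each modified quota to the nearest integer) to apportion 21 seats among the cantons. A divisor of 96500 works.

With modified divisor 96500: modified quotas Alpha 6.899, Beta 4.226, Gamma 1.684, Delta 2.342, Epsilon 5.891.
Rounding to the nearest integer: Alpha 7, Beta 4, Gamma 2, Delta 2, Epsilon 6 (total 21).

Alpha 7; Beta 4; Gamma 2; Delta 2; Epsilon 6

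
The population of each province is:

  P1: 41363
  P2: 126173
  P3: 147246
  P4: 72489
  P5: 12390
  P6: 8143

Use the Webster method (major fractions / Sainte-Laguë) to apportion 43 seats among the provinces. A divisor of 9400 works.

With modified divisor 9400: modified quotas P1 4.400, P2 13.423, P3 15.664, P4 7.712, P5 1.318, P6 0.866.
Rounding to the nearest integer: P1 4, P2 13, P3 16, P4 8, P5 1, P6 1 (total 43).

P1 4, P2 13, P3 16, P4 8, P5 1, P6 1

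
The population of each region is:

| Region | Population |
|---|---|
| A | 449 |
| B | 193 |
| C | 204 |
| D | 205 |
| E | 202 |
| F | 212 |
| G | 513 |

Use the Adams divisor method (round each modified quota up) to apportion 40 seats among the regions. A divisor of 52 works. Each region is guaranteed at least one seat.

With modified divisor 52: modified quotas A 8.635, B 3.712, C 3.923, D 3.942, E 3.885, F 4.077, G 9.865.
Rounding up: A 9, B 4, C 4, D 4, E 4, F 5, G 10 (total 40).

A 9; B 4; C 4; D 4; E 4; F 5; G 10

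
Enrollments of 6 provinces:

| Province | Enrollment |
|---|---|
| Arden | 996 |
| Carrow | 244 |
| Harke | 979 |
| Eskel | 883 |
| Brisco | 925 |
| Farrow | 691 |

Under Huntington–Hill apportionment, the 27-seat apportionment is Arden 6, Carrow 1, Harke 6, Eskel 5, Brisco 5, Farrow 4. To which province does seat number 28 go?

Carrow

Priority for the next seat is population ÷ (√(s·(s+1))).
Priorities: Arden 153.686, Carrow 172.534, Harke 151.063, Eskel 161.213, Brisco 168.881, Farrow 154.512.
Highest priority: Carrow.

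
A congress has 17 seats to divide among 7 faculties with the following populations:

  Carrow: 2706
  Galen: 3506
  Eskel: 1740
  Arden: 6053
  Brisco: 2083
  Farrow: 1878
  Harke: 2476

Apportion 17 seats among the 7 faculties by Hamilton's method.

Carrow=2, Galen=3, Eskel=1, Arden=5, Brisco=2, Farrow=2, Harke=2

Standard divisor: 20442 ÷ 17 ≈ 1202.471.
Standard quotas: Carrow 2.2504, Galen 2.9157, Eskel 1.4470, Arden 5.0338, Brisco 1.7323, Farrow 1.5618, Harke 2.0591.
Lower quotas: Carrow 2, Galen 2, Eskel 1, Arden 5, Brisco 1, Farrow 1, Harke 2 (sum 14, leaving 3 seats).
Remainders in descending order: Galen 0.9157, Brisco 0.7323, Farrow 0.5618, Eskel 0.4470, Carrow 0.2504, Harke 0.0591, Arden 0.0338.
Largest remainders: Galen, Brisco, Farrow receive the extra seats.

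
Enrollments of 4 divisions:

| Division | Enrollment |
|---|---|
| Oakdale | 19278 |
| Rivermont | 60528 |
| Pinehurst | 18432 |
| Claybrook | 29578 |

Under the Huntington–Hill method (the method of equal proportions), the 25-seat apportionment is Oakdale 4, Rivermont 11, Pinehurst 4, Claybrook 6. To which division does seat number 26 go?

Priority for the next seat is population ÷ (√(s·(s+1))).
Priorities: Oakdale 4310.692, Rivermont 5268.286, Pinehurst 4121.520, Claybrook 4563.984.
Highest priority: Rivermont.

Rivermont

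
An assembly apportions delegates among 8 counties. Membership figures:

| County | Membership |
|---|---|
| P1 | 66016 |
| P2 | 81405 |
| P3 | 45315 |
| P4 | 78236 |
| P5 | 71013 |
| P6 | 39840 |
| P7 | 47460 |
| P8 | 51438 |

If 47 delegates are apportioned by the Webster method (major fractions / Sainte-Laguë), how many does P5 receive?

7

Standard divisor 480723/47 ≈ 10228.149; standard quotas: P1 6.454, P2 7.959, P3 4.430, P4 7.649, P5 6.943, P6 3.895, P7 4.640, P8 5.029.
Rounding to the nearest integer gives P1 6, P2 8, P3 4, P4 8, P5 7, P6 4, P7 5, P8 5 — total 47, matching the house size, so no adjustment is needed.
P5 receives 7.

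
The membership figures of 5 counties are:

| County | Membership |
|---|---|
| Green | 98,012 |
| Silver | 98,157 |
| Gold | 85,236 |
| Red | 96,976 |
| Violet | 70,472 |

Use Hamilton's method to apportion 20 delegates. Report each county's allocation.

Standard divisor: 448853 ÷ 20 ≈ 22442.65.
Standard quotas: Green 4.3672, Silver 4.3737, Gold 3.7979, Red 4.3211, Violet 3.1401.
Lower quotas: Green 4, Silver 4, Gold 3, Red 4, Violet 3 (sum 18, leaving 2 seats).
Remainders in descending order: Gold 0.7979, Silver 0.3737, Green 0.3672, Red 0.3211, Violet 0.1401.
The surplus seats go to Gold, Silver.

Green: 4; Silver: 5; Gold: 4; Red: 4; Violet: 3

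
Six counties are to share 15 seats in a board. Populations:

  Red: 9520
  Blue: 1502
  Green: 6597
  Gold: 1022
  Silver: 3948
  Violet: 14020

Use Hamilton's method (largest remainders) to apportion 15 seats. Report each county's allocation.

The standard divisor is 36609/15 ≈ 2440.6.
Standard quotas: Red 3.9007, Blue 0.6154, Green 2.7030, Gold 0.4187, Silver 1.6176, Violet 5.7445.
Lower quotas: Red 3, Blue 0, Green 2, Gold 0, Silver 1, Violet 5 (sum 11, leaving 4 seats).
Remainders in descending order: Red 0.9007, Violet 0.7445, Green 0.7030, Silver 0.6176, Blue 0.6154, Gold 0.4187.
Largest remainders: Red, Violet, Green, Silver receive the extra seats.

Red 4, Blue 0, Green 3, Gold 0, Silver 2, Violet 6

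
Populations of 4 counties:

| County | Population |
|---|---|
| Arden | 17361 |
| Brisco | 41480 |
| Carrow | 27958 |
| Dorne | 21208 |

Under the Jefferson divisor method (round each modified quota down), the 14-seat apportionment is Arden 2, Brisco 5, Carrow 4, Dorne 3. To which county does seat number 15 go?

Brisco

Priority for the next seat is population ÷ (current seats + 1).
Priorities: Arden 5787.000, Brisco 6913.333, Carrow 5591.600, Dorne 5302.000.
Highest priority: Brisco.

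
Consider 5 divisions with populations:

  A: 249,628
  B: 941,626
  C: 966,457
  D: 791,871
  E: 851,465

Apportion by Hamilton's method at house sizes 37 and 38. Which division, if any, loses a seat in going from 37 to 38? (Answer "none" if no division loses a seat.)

A

At 37 seats: A 3, B 9, C 9, D 8, E 8.
At 38 seats: A 2, B 9, C 10, D 8, E 9.
A drops from 3 to 2.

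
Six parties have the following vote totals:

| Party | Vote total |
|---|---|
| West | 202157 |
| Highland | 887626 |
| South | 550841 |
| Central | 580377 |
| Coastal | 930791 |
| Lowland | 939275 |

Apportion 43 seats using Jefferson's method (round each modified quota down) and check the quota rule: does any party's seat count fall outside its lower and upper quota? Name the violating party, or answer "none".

none

Standard quotas: West 2.125, Highland 9.330, South 5.790, Central 6.100, Coastal 9.783, Lowland 9.872.
Jefferson allocation: West 2, Highland 9, South 6, Central 6, Coastal 10, Lowland 10.
Every allocation lies between the lower and upper quota.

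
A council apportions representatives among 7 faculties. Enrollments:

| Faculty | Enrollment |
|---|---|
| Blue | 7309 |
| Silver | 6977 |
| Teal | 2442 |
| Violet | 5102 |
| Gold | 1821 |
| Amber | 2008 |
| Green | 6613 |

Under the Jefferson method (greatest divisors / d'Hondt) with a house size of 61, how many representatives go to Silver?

13

Standard divisor 32272/61 ≈ 529.049; standard quotas: Blue 13.815, Silver 13.188, Teal 4.616, Violet 9.644, Gold 3.442, Amber 3.795, Green 12.500.
Rounding down gives 13, 13, 4, 9, 3, 3, 12 = 57 seats, so the divisor must be adjusted.
With modified divisor 499.45: modified quotas Blue 14.634, Silver 13.969, Teal 4.889, Violet 10.215, Gold 3.646, Amber 4.020, Green 13.241.
Rounding down: Blue 14, Silver 13, Teal 4, Violet 10, Gold 3, Amber 4, Green 13 (total 61).
Silver receives 13.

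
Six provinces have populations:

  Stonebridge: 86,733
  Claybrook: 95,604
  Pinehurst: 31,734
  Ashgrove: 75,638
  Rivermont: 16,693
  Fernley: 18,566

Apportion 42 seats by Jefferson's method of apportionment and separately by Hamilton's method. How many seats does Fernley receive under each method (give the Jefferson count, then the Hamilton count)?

2 and 3

Jefferson: Stonebridge 11, Claybrook 13, Pinehurst 4, Ashgrove 10, Rivermont 2, Fernley 2.
Hamilton: Stonebridge 11, Claybrook 12, Pinehurst 4, Ashgrove 10, Rivermont 2, Fernley 3.
Fernley gets 2 under Jefferson and 3 under Hamilton.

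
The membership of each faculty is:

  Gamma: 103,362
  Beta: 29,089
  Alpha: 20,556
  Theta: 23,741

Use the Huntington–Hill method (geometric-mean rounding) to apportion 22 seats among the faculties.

Gamma: 12; Beta: 4; Alpha: 3; Theta: 3

With divisor 8334: modified quotas Gamma 12.402, Beta 3.490, Alpha 2.467, Theta 2.849.
Geometric-mean thresholds: Gamma √(12·13)=12.490, Beta √(3·4)=3.464, Alpha √(2·3)=2.449, Theta √(2·3)=2.449.
Each quota rounded against its threshold gives Gamma 12, Beta 4, Alpha 3, Theta 3 (total 22).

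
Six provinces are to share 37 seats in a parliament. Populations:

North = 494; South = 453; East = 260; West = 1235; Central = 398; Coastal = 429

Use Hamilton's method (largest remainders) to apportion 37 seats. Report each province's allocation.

Total 3269; standard divisor 3269/37 ≈ 88.351.
Standard quotas: North 5.591, South 5.127, East 2.943, West 13.978, Central 4.505, Coastal 4.856.
Lower quotas: North 5, South 5, East 2, West 13, Central 4, Coastal 4 (sum 33, leaving 4 seats).
Remainders in descending order: West 0.978, East 0.943, Coastal 0.856, North 0.591, Central 0.505, South 0.127.
Largest remainders: West, East, Coastal, North receive the extra seats.

North=6, South=5, East=3, West=14, Central=4, Coastal=5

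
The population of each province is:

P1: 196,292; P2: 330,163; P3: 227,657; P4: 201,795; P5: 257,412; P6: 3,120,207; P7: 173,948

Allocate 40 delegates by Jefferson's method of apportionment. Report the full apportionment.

P1 1, P2 3, P3 2, P4 1, P5 2, P6 30, P7 1

Standard divisor 4507474/40 ≈ 112686.85; standard quotas: P1 1.742, P2 2.930, P3 2.020, P4 1.791, P5 2.284, P6 27.689, P7 1.544.
Rounding down gives 1, 2, 2, 1, 2, 27, 1 = 36 seats, so the divisor must be adjusted.
With modified divisor 102500: modified quotas P1 1.915, P2 3.221, P3 2.221, P4 1.969, P5 2.511, P6 30.441, P7 1.697.
Rounding down: P1 1, P2 3, P3 2, P4 1, P5 2, P6 30, P7 1 (total 40).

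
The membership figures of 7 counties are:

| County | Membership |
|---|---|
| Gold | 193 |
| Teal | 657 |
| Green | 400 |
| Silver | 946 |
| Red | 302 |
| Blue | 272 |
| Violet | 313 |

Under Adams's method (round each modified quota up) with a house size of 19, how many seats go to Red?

2

Standard divisor 3083/19 ≈ 162.263; standard quotas: Gold 1.189, Teal 4.049, Green 2.465, Silver 5.830, Red 1.861, Blue 1.676, Violet 1.929.
Rounding up gives 2, 5, 3, 6, 2, 2, 2 = 22 seats, so the divisor must be adjusted.
With modified divisor 197.9: modified quotas Gold 0.975, Teal 3.320, Green 2.021, Silver 4.780, Red 1.526, Blue 1.374, Violet 1.582.
Rounding up: Gold 1, Teal 4, Green 3, Silver 5, Red 2, Blue 2, Violet 2 (total 19).
Red receives 2.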